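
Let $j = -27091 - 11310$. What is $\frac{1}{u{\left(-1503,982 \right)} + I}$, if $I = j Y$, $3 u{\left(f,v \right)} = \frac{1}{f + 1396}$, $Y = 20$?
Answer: $- \frac{321}{246534421} \approx -1.302 \cdot 10^{-6}$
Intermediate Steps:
$j = -38401$
$u{\left(f,v \right)} = \frac{1}{3 \left(1396 + f\right)}$ ($u{\left(f,v \right)} = \frac{1}{3 \left(f + 1396\right)} = \frac{1}{3 \left(1396 + f\right)}$)
$I = -768020$ ($I = \left(-38401\right) 20 = -768020$)
$\frac{1}{u{\left(-1503,982 \right)} + I} = \frac{1}{\frac{1}{3 \left(1396 - 1503\right)} - 768020} = \frac{1}{\frac{1}{3 \left(-107\right)} - 768020} = \frac{1}{\frac{1}{3} \left(- \frac{1}{107}\right) - 768020} = \frac{1}{- \frac{1}{321} - 768020} = \frac{1}{- \frac{246534421}{321}} = - \frac{321}{246534421}$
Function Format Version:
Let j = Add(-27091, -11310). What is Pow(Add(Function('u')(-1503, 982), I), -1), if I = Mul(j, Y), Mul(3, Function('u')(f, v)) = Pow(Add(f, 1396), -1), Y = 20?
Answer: Rational(-321, 246534421) ≈ -1.3020e-6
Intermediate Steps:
j = -38401
Function('u')(f, v) = Mul(Rational(1, 3), Pow(Add(1396, f), -1)) (Function('u')(f, v) = Mul(Rational(1, 3), Pow(Add(f, 1396), -1)) = Mul(Rational(1, 3), Pow(Add(1396, f), -1)))
I = -768020 (I = Mul(-38401, 20) = -768020)
Pow(Add(Function('u')(-1503, 982), I), -1) = Pow(Add(Mul(Rational(1, 3), Pow(Add(1396, -1503), -1)), -768020), -1) = Pow(Add(Mul(Rational(1, 3), Pow(-107, -1)), -768020), -1) = Pow(Add(Mul(Rational(1, 3), Rational(-1, 107)), -768020), -1) = Pow(Add(Rational(-1, 321), -768020), -1) = Pow(Rational(-246534421, 321), -1) = Rational(-321, 246534421)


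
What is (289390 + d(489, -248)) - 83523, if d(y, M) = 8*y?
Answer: 209779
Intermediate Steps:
(289390 + d(489, -248)) - 83523 = (289390 + 8*489) - 83523 = (289390 + 3912) - 83523 = 293302 - 83523 = 209779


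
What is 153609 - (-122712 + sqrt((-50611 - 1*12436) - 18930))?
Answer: 276321 - 7*I*sqrt(1673) ≈ 2.7632e+5 - 286.32*I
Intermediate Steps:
153609 - (-122712 + sqrt((-50611 - 1*12436) - 18930)) = 153609 - (-122712 + sqrt((-50611 - 12436) - 18930)) = 153609 - (-122712 + sqrt(-63047 - 18930)) = 153609 - (-122712 + sqrt(-81977)) = 153609 - (-122712 + 7*I*sqrt(1673)) = 153609 + (122712 - 7*I*sqrt(1673)) = 276321 - 7*I*sqrt(1673)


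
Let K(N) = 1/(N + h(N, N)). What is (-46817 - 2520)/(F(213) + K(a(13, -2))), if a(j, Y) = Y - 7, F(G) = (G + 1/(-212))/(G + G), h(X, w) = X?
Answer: -13367169432/120413 ≈ -1.1101e+5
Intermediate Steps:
F(G) = (-1/212 + G)/(2*G) (F(G) = (G - 1/212)/((2*G)) = (-1/212 + G)*(1/(2*G)) = (-1/212 + G)/(2*G))
a(j, Y) = -7 + Y
K(N) = 1/(2*N) (K(N) = 1/(N + N) = 1/(2*N))
(-46817 - 2520)/(F(213) + K(a(13, -2))) = (-46817 - 2520)/((1/424)*(-1 + 212*213)/213 + 1/(2*(-7 - 2))) = -49337/((1/424)*(1/213)*(-1 + 45156) + (½)/(-9)) = -49337/((1/424)*(1/213)*45155 + (½)*(-⅑)) = -49337/(45155/90312 - 1/18) = -49337/120413/270936 = -49337*270936/120413 = -13367169432/120413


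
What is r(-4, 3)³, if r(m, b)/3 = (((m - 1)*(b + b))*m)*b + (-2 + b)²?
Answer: 1270238787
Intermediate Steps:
r(m, b) = 3*(-2 + b)² + 6*m*b²*(-1 + m) (r(m, b) = 3*((((m - 1)*(b + b))*m)*b + (-2 + b)²) = 3*((((-1 + m)*(2*b))*m)*b + (-2 + b)²) = 3*(((2*b*(-1 + m))*m)*b + (-2 + b)²) = 3*((2*b*m*(-1 + m))*b + (-2 + b)²) = 3*(2*m*b²*(-1 + m) + (-2 + b)²) = 3*((-2 + b)² + 2*m*b²*(-1 + m)) = 3*(-2 + b)² + 6*m*b²*(-1 + m))
r(-4, 3)³ = (3*(-2 + 3)² - 6*(-4)*3² + 6*3²*(-4)²)³ = (3*1² - 6*(-4)*9 + 6*9*16)³ = (3*1 + 216 + 864)³ = (3 + 216 + 864)³ = 1083³ = 1270238787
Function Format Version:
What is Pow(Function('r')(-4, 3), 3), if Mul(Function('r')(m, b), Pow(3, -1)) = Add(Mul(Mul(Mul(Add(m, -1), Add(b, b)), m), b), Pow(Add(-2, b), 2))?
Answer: 1270238787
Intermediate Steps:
Function('r')(m, b) = Add(Mul(3, Pow(Add(-2, b), 2)), Mul(6, m, Pow(b, 2), Add(-1, m))) (Function('r')(m, b) = Mul(3, Add(Mul(Mul(Mul(Add(m, -1), Add(b, b)), m), b), Pow(Add(-2, b), 2))) = Mul(3, Add(Mul(Mul(Mul(Add(-1, m), Mul(2, b)), m), b), Pow(Add(-2, b), 2))) = Mul(3, Add(Mul(Mul(Mul(2, b, Add(-1, m)), m), b), Pow(Add(-2, b), 2))) = Mul(3, Add(Mul(Mul(2, b, m, Add(-1, m)), b), Pow(Add(-2, b), 2))) = Mul(3, Add(Mul(2, m, Pow(b, 2), Add(-1, m)), Pow(Add(-2, b), 2))) = Mul(3, Add(Pow(Add(-2, b), 2), Mul(2, m, Pow(b, 2), Add(-1, m)))) = Add(Mul(3, Pow(Add(-2, b), 2)), Mul(6, m, Pow(b, 2), Add(-1, m))))
Pow(Function('r')(-4, 3), 3) = Pow(Add(Mul(3, Pow(Add(-2, 3), 2)), Mul(-6, -4, Pow(3, 2)), Mul(6, Pow(3, 2), Pow(-4, 2))), 3) = Pow(Add(Mul(3, Pow(1, 2)), Mul(-6, -4, 9), Mul(6, 9, 16)), 3) = Pow(Add(Mul(3, 1), 216, 864), 3) = Pow(Add(3, 216, 864), 3) = Pow(1083, 3) = 1270238787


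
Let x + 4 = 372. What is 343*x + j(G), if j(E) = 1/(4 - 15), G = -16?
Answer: 1388463/11 ≈ 1.2622e+5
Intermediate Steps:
x = 368 (x = -4 + 372 = 368)
j(E) = -1/11 (j(E) = 1/(-11) = -1/11)
343*x + j(G) = 343*368 - 1/11 = 126224 - 1/11 = 1388463/11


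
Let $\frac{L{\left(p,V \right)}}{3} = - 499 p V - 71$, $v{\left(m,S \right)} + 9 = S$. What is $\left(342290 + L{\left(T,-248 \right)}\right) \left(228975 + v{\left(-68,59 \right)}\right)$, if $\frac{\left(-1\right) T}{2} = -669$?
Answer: $113844343610125$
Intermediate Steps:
$T = 1338$ ($T = \left(-2\right) \left(-669\right) = 1338$)
$v{\left(m,S \right)} = -9 + S$
$L{\left(p,V \right)} = -213 - 1497 V p$ ($L{\left(p,V \right)} = 3 \left(- 499 p V - 71\right) = 3 \left(- 499 V p - 71\right) = 3 \left(-71 - 499 V p\right) = -213 - 1497 V p$)
$\left(342290 + L{\left(T,-248 \right)}\right) \left(228975 + v{\left(-68,59 \right)}\right) = \left(342290 - \left(213 - 496740528\right)\right) \left(228975 + \left(-9 + 59\right)\right) = \left(342290 + \left(-213 + 496740528\right)\right) \left(228975 + 50\right) = \left(342290 + 496740315\right) 229025 = 497082605 \cdot 229025 = 113844343610125$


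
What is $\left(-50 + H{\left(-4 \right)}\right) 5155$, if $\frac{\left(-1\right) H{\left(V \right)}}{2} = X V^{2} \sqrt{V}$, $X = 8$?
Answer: $-257750 - 2639360 i \approx -2.5775 \cdot 10^{5} - 2.6394 \cdot 10^{6} i$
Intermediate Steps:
$H{\left(V \right)} = - 16 V^{\frac{5}{2}}$ ($H{\left(V \right)} = - 2 \cdot 8 V^{2} \sqrt{V} = - 2 \cdot 8 V^{\frac{5}{2}} = - 16 V^{\frac{5}{2}}$)
$\left(-50 + H{\left(-4 \right)}\right) 5155 = \left(-50 - 16 \left(-4\right)^{\frac{5}{2}}\right) 5155 = \left(-50 - 16 \cdot 32 i\right) 5155 = \left(-50 - 512 i\right) 5155 = -257750 - 2639360 i$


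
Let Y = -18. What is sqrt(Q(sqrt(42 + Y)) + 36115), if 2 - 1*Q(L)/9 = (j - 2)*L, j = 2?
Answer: sqrt(36133) ≈ 190.09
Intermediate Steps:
Q(L) = 18 (Q(L) = 18 - 9*(2 - 2)*L = 18 - 0*L = 18 - 9*0 = 18 + 0 = 18)
sqrt(Q(sqrt(42 + Y)) + 36115) = sqrt(18 + 36115) = sqrt(36133)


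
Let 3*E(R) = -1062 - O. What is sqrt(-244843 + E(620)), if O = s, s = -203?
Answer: 2*I*sqrt(551541)/3 ≈ 495.11*I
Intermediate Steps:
O = -203
E(R) = -859/3 (E(R) = (-1062 - 1*(-203))/3 = (-1062 + 203)/3 = (1/3)*(-859) = -859/3)
sqrt(-244843 + E(620)) = sqrt(-244843 - 859/3) = sqrt(-735388/3) = 2*I*sqrt(551541)/3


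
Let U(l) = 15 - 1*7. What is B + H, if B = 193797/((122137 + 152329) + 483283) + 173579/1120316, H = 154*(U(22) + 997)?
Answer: 43795812791205401/282972776228 ≈ 1.5477e+5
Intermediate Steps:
U(l) = 8 (U(l) = 15 - 7 = 8)
H = 154770 (H = 154*(8 + 997) = 154*1005 = 154770)
B = 116214397841/282972776228 (B = 193797/(274466 + 483283) + 173579*(1/1120316) = 193797/757749 + 173579/1120316 = 193797*(1/757749) + 173579/1120316 = 64599/252583 + 173579/1120316 = 116214397841/282972776228 ≈ 0.41069)
B + H = 116214397841/282972776228 + 154770 = 43795812791205401/282972776228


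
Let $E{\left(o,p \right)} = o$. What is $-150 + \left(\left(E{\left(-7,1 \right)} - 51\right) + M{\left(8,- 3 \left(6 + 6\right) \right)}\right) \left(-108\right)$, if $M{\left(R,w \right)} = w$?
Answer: $10002$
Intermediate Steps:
$-150 + \left(\left(E{\left(-7,1 \right)} - 51\right) + M{\left(8,- 3 \left(6 + 6\right) \right)}\right) \left(-108\right) = -150 + \left(\left(-7 - 51\right) - 3 \left(6 + 6\right)\right) \left(-108\right) = -150 + \left(-58 - 36\right) \left(-108\right) = -150 - -10152 = -150 + 10152 = 10002$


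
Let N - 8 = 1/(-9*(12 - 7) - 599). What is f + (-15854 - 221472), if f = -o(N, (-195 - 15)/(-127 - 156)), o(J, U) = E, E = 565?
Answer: -237891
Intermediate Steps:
N = 5151/644 (N = 8 + 1/(-9*(12 - 7) - 599) = 8 + 1/(-9*5 - 599) = 8 + 1/(-45 - 599) = 8 + 1/(-644) = 8 - 1/644 = 5151/644 ≈ 7.9984)
o(J, U) = 565
f = -565 (f = -1*565 = -565)
f + (-15854 - 221472) = -565 + (-15854 - 221472) = -565 - 237326 = -237891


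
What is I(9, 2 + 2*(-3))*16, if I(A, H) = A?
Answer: 144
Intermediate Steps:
I(9, 2 + 2*(-3))*16 = 9*16 = 144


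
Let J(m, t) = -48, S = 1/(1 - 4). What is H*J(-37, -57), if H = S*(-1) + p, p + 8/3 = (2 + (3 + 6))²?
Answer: -5696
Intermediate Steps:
S = -⅓ (S = 1/(-3) = -⅓ ≈ -0.33333)
p = 355/3 (p = -8/3 + (2 + (3 + 6))² = -8/3 + (2 + 9)² = -8/3 + 11² = -8/3 + 121 = 355/3 ≈ 118.33)
H = 356/3 (H = -⅓*(-1) + 355/3 = ⅓ + 355/3 = 356/3 ≈ 118.67)
H*J(-37, -57) = (356/3)*(-48) = -5696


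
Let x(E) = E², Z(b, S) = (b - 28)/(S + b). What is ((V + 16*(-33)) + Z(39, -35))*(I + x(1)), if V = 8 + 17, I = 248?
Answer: -498249/4 ≈ -1.2456e+5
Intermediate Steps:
V = 25
Z(b, S) = (-28 + b)/(S + b)
((V + 16*(-33)) + Z(39, -35))*(I + x(1)) = ((25 + 16*(-33)) + (-28 + 39)/(-35 + 39))*(248 + 1²) = ((25 - 528) + 11/4)*(248 + 1) = (-503 + (¼)*11)*249 = (-503 + 11/4)*249 = -2001/4*249 = -498249/4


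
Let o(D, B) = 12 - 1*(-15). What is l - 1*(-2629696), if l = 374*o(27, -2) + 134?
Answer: 2639928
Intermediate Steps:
o(D, B) = 27 (o(D, B) = 12 + 15 = 27)
l = 10232 (l = 374*27 + 134 = 10098 + 134 = 10232)
l - 1*(-2629696) = 10232 - 1*(-2629696) = 10232 + 2629696 = 2639928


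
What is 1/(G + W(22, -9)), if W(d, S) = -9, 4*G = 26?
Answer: -⅖ ≈ -0.40000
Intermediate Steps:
G = 13/2 (G = (¼)*26 = 13/2 ≈ 6.5000)
1/(G + W(22, -9)) = 1/(13/2 - 9) = 1/(-5/2) = -⅖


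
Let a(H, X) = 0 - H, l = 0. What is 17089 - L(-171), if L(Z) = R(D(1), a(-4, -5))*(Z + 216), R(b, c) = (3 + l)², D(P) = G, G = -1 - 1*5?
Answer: 16684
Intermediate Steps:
G = -6 (G = -1 - 5 = -6)
D(P) = -6
a(H, X) = -H
R(b, c) = 9 (R(b, c) = (3 + 0)² = 3² = 9)
L(Z) = 1944 + 9*Z (L(Z) = 9*(Z + 216) = 9*(216 + Z) = 1944 + 9*Z)
17089 - L(-171) = 17089 - (1944 + 9*(-171)) = 17089 - (1944 - 1539) = 17089 - 1*405 = 17089 - 405 = 16684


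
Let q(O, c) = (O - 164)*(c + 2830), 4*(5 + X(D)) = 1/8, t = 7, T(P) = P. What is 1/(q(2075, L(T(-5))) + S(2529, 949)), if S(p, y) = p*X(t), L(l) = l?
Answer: 32/172352289 ≈ 1.8567e-7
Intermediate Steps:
X(D) = -159/32 (X(D) = -5 + (¼)/8 = -5 + (¼)*(⅛) = -5 + 1/32 = -159/32)
q(O, c) = (-164 + O)*(2830 + c)
S(p, y) = -159*p/32 (S(p, y) = p*(-159/32) = -159*p/32)
1/(q(2075, L(T(-5))) + S(2529, 949)) = 1/((-464120 - 164*(-5) + 2830*2075 + 2075*(-5)) - 159/32*2529) = 1/((-464120 + 820 + 5872250 - 10375) - 402111/32) = 1/(5398575 - 402111/32) = 1/(172352289/32) = 32/172352289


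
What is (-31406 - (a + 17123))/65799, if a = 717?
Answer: -49246/65799 ≈ -0.74843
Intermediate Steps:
(-31406 - (a + 17123))/65799 = (-31406 - (717 + 17123))/65799 = (-31406 - 1*17840)*(1/65799) = (-31406 - 17840)*(1/65799) = -49246*1/65799 = -49246/65799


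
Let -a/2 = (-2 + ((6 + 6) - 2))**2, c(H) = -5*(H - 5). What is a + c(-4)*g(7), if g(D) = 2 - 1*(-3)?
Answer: 97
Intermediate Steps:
c(H) = 25 - 5*H (c(H) = -5*(-5 + H) = 25 - 5*H)
a = -128 (a = -2*(-2 + ((6 + 6) - 2))**2 = -2*(-2 + (12 - 2))**2 = -2*(-2 + 10)**2 = -2*8**2 = -2*64 = -128)
g(D) = 5 (g(D) = 2 + 3 = 5)
a + c(-4)*g(7) = -128 + (25 - 5*(-4))*5 = -128 + (25 + 20)*5 = -128 + 45*5 = -128 + 225 = 97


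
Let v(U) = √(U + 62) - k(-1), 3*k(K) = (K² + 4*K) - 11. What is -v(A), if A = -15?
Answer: -14/3 - √47 ≈ -11.522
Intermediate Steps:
k(K) = -11/3 + K²/3 + 4*K/3 (k(K) = ((K² + 4*K) - 11)/3 = (-11 + K² + 4*K)/3 = -11/3 + K²/3 + 4*K/3)
v(U) = 14/3 + √(62 + U) (v(U) = √(U + 62) - (-11/3 + (⅓)*(-1)² + (4/3)*(-1)) = √(62 + U) - (-11/3 + (⅓)*1 - 4/3) = √(62 + U) - (-11/3 + ⅓ - 4/3) = √(62 + U) - 1*(-14/3) = √(62 + U) + 14/3 = 14/3 + √(62 + U))
-v(A) = -(14/3 + √(62 - 15)) = -(14/3 + √47) = -14/3 - √47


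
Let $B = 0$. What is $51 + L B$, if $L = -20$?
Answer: $51$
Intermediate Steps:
$51 + L B = 51 - 0 = 51 + 0 = 51$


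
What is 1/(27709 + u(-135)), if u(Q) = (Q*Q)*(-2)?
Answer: -1/8741 ≈ -0.00011440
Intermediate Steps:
u(Q) = -2*Q² (u(Q) = Q²*(-2) = -2*Q²)
1/(27709 + u(-135)) = 1/(27709 - 2*(-135)²) = 1/(27709 - 2*18225) = 1/(27709 - 36450) = 1/(-8741) = -1/8741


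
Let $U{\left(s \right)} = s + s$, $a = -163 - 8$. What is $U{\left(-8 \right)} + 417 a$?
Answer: $-71323$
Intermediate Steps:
$a = -171$ ($a = -163 - 8 = -171$)
$U{\left(s \right)} = 2 s$
$U{\left(-8 \right)} + 417 a = 2 \left(-8\right) + 417 \left(-171\right) = -16 - 71307 = -71323$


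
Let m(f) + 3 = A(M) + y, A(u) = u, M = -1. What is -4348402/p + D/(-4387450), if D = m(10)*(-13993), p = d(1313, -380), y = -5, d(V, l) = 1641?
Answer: -19078603017517/7199805450 ≈ -2649.9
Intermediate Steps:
p = 1641
m(f) = -9 (m(f) = -3 + (-1 - 5) = -3 - 6 = -9)
D = 125937 (D = -9*(-13993) = 125937)
-4348402/p + D/(-4387450) = -4348402/1641 + 125937/(-4387450) = -4348402*1/1641 + 125937*(-1/4387450) = -4348402/1641 - 125937/4387450 = -19078603017517/7199805450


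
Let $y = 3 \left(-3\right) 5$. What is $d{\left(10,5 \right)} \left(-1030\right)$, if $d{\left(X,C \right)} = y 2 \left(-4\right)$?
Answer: $-370800$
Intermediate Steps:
$y = -45$ ($y = \left(-9\right) 5 = -45$)
$d{\left(X,C \right)} = 360$ ($d{\left(X,C \right)} = \left(-45\right) 2 \left(-4\right) = \left(-90\right) \left(-4\right) = 360$)
$d{\left(10,5 \right)} \left(-1030\right) = 360 \left(-1030\right) = -370800$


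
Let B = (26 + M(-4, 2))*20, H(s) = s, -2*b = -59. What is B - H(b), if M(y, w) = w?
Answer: 1061/2 ≈ 530.50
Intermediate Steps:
b = 59/2 (b = -1/2*(-59) = 59/2 ≈ 29.500)
B = 560 (B = (26 + 2)*20 = 28*20 = 560)
B - H(b) = 560 - 1*59/2 = 560 - 59/2 = 1061/2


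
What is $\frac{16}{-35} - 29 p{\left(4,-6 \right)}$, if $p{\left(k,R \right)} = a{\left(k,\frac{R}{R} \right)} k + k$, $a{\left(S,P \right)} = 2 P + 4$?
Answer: $- \frac{28436}{35} \approx -812.46$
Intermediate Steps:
$a{\left(S,P \right)} = 4 + 2 P$
$p{\left(k,R \right)} = 7 k$ ($p{\left(k,R \right)} = \left(4 + 2 \frac{R}{R}\right) k + k = \left(4 + 2 \cdot 1\right) k + k = \left(4 + 2\right) k + k = 6 k + k = 7 k$)
$\frac{16}{-35} - 29 p{\left(4,-6 \right)} = \frac{16}{-35} - 29 \cdot 7 \cdot 4 = 16 \left(- \frac{1}{35}\right) - 812 = - \frac{16}{35} - 812 = - \frac{28436}{35}$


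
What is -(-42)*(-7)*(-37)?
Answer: 10878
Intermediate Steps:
-(-42)*(-7)*(-37) = -42*7*(-37) = -294*(-37) = 10878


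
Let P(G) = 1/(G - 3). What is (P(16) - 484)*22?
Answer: -138402/13 ≈ -10646.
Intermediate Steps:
P(G) = 1/(-3 + G)
(P(16) - 484)*22 = (1/(-3 + 16) - 484)*22 = (1/13 - 484)*22 = -6291/13*22 = -138402/13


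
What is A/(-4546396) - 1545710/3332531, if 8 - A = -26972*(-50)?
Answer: -633296278702/3787751402069 ≈ -0.16720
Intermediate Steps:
A = -1348592 (A = 8 - (-26972)*(-50) = 8 - 1*1348600 = 8 - 1348600 = -1348592)
A/(-4546396) - 1545710/3332531 = -1348592/(-4546396) - 1545710/3332531 = -1348592*(-1/4546396) - 1545710*1/3332531 = 337148/1136599 - 1545710/3332531 = -633296278702/3787751402069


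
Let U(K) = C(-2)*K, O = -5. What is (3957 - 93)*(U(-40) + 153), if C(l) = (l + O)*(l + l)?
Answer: -3736488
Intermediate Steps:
C(l) = 2*l*(-5 + l) (C(l) = (l - 5)*(l + l) = (-5 + l)*(2*l) = 2*l*(-5 + l))
U(K) = 28*K (U(K) = (2*(-2)*(-5 - 2))*K = (2*(-2)*(-7))*K = 28*K)
(3957 - 93)*(U(-40) + 153) = (3957 - 93)*(28*(-40) + 153) = 3864*(-1120 + 153) = 3864*(-967) = -3736488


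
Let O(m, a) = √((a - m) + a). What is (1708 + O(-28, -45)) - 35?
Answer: 1673 + I*√62 ≈ 1673.0 + 7.874*I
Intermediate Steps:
O(m, a) = √(-m + 2*a)
(1708 + O(-28, -45)) - 35 = (1708 + √(-1*(-28) + 2*(-45))) - 35 = (1708 + √(28 - 90)) - 35 = (1708 + √(-62)) - 35 = (1708 + I*√62) - 35 = 1673 + I*√62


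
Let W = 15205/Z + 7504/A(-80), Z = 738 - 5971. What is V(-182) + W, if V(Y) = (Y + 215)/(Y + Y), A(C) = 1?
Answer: 14288001939/1904812 ≈ 7501.0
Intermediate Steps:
Z = -5233
V(Y) = (215 + Y)/(2*Y) (V(Y) = (215 + Y)/((2*Y)) = (215 + Y)*(1/(2*Y)) = (215 + Y)/(2*Y))
W = 39253227/5233 (W = 15205/(-5233) + 7504/1 = 15205*(-1/5233) + 7504*1 = -15205/5233 + 7504 = 39253227/5233 ≈ 7501.1)
V(-182) + W = (½)*(215 - 182)/(-182) + 39253227/5233 = (½)*(-1/182)*33 + 39253227/5233 = -33/364 + 39253227/5233 = 14288001939/1904812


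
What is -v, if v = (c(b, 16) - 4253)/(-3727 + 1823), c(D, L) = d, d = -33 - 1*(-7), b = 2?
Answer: -4279/1904 ≈ -2.2474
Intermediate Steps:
d = -26 (d = -33 + 7 = -26)
c(D, L) = -26
v = 4279/1904 (v = (-26 - 4253)/(-3727 + 1823) = -4279/(-1904) = -4279*(-1/1904) = 4279/1904 ≈ 2.2474)
-v = -1*4279/1904 = -4279/1904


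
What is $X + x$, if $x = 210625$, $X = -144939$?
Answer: $65686$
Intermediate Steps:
$X + x = -144939 + 210625 = 65686$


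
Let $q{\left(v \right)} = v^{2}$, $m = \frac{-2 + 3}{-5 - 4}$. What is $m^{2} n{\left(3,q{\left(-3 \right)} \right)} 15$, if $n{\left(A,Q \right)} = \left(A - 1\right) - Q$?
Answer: $- \frac{35}{27} \approx -1.2963$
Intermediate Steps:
$m = - \frac{1}{9}$ ($m = 1 \frac{1}{-9} = 1 \left(- \frac{1}{9}\right) = - \frac{1}{9} \approx -0.11111$)
$n{\left(A,Q \right)} = -1 + A - Q$ ($n{\left(A,Q \right)} = \left(-1 + A\right) - Q = -1 + A - Q$)
$m^{2} n{\left(3,q{\left(-3 \right)} \right)} 15 = \left(- \frac{1}{9}\right)^{2} \left(-1 + 3 - \left(-3\right)^{2}\right) 15 = \frac{-1 + 3 - 9}{81} \cdot 15 = \frac{1}{81} \left(-7\right) 15 = \left(- \frac{7}{81}\right) 15 = - \frac{35}{27}$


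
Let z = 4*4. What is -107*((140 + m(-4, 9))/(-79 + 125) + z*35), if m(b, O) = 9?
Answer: -2772263/46 ≈ -60267.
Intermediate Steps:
z = 16
-107*((140 + m(-4, 9))/(-79 + 125) + z*35) = -107*((140 + 9)/(-79 + 125) + 16*35) = -107*(149/46 + 560) = -107*25909/46 = -2772263/46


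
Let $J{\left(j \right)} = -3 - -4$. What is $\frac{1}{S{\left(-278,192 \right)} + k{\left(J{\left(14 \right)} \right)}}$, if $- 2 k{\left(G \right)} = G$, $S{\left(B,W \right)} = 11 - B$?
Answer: $\frac{2}{577} \approx 0.0034662$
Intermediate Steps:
$J{\left(j \right)} = 1$ ($J{\left(j \right)} = -3 + 4 = 1$)
$k{\left(G \right)} = - \frac{G}{2}$
$\frac{1}{S{\left(-278,192 \right)} + k{\left(J{\left(14 \right)} \right)}} = \frac{1}{\left(11 - -278\right) - \frac{1}{2}} = \frac{1}{\left(11 + 278\right) - \frac{1}{2}} = \frac{1}{289 - \frac{1}{2}} = \frac{1}{\frac{577}{2}} = \frac{2}{577}$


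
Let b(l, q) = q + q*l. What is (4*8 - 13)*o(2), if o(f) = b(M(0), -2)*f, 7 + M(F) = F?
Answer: 456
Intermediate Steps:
M(F) = -7 + F
b(l, q) = q + l*q
o(f) = 12*f (o(f) = (-2*(1 + (-7 + 0)))*f = (-2*(1 - 7))*f = (-2*(-6))*f = 12*f)
(4*8 - 13)*o(2) = (4*8 - 13)*(12*2) = (32 - 13)*24 = 19*24 = 456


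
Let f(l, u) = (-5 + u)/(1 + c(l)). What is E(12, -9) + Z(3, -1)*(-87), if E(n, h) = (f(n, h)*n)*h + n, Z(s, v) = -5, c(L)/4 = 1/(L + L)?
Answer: 1743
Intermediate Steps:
c(L) = 2/L (c(L) = 4/(L + L) = 4/((2*L)) = 4*(1/(2*L)) = 2/L)
f(l, u) = (-5 + u)/(1 + 2/l)
E(n, h) = n + h*n**2*(-5 + h)/(2 + n) (E(n, h) = ((n*(-5 + h)/(2 + n))*n)*h + n = (n**2*(-5 + h)/(2 + n))*h + n = h*n**2*(-5 + h)/(2 + n) + n = n + h*n**2*(-5 + h)/(2 + n))
E(12, -9) + Z(3, -1)*(-87) = 12*(2 + 12 - 9*12*(-5 - 9))/(2 + 12) - 5*(-87) = 12*(2 + 12 - 9*12*(-14))/14 + 435 = 12*(1/14)*(2 + 12 + 1512) + 435 = 12*(1/14)*1526 + 435 = 1308 + 435 = 1743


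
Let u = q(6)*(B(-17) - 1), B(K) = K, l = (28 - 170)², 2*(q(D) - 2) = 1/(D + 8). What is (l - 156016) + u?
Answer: -1902441/14 ≈ -1.3589e+5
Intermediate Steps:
q(D) = 2 + 1/(2*(8 + D)) (q(D) = 2 + 1/(2*(D + 8)) = 2 + 1/(2*(8 + D)))
l = 20164 (l = (-142)² = 20164)
u = -513/14 (u = ((33 + 4*6)/(2*(8 + 6)))*(-17 - 1) = ((½)*(33 + 24)/14)*(-18) = ((½)*(1/14)*57)*(-18) = (57/28)*(-18) = -513/14 ≈ -36.643)
(l - 156016) + u = (20164 - 156016) - 513/14 = -135852 - 513/14 = -1902441/14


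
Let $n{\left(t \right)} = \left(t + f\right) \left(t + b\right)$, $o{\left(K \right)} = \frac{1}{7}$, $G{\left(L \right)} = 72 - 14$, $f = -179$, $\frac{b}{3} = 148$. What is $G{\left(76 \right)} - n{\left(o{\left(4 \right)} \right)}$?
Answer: $\frac{3895310}{49} \approx 79496.0$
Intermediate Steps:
$b = 444$ ($b = 3 \cdot 148 = 444$)
$G{\left(L \right)} = 58$ ($G{\left(L \right)} = 72 - 14 = 58$)
$o{\left(K \right)} = \frac{1}{7}$
$n{\left(t \right)} = \left(-179 + t\right) \left(444 + t\right)$ ($n{\left(t \right)} = \left(t - 179\right) \left(t + 444\right) = \left(-179 + t\right) \left(444 + t\right)$)
$G{\left(76 \right)} - n{\left(o{\left(4 \right)} \right)} = 58 - \left(-79476 + \left(\frac{1}{7}\right)^{2} + 265 \cdot \frac{1}{7}\right) = 58 - \left(-79476 + \frac{1}{49} + \frac{265}{7}\right) = 58 - - \frac{3892468}{49} = 58 + \frac{3892468}{49} = \frac{3895310}{49}$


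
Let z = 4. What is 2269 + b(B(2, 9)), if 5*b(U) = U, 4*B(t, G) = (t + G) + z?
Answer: 9079/4 ≈ 2269.8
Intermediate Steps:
B(t, G) = 1 + G/4 + t/4 (B(t, G) = ((t + G) + 4)/4 = ((G + t) + 4)/4 = (4 + G + t)/4 = 1 + G/4 + t/4)
b(U) = U/5
2269 + b(B(2, 9)) = 2269 + (1 + (¼)*9 + (¼)*2)/5 = 2269 + (1 + 9/4 + ½)/5 = 2269 + (⅕)*(15/4) = 2269 + ¾ = 9079/4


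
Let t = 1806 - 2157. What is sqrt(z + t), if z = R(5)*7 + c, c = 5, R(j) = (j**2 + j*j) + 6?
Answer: sqrt(46) ≈ 6.7823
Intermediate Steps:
R(j) = 6 + 2*j**2 (R(j) = (j**2 + j**2) + 6 = 2*j**2 + 6 = 6 + 2*j**2)
t = -351
z = 397 (z = (6 + 2*5**2)*7 + 5 = (6 + 2*25)*7 + 5 = (6 + 50)*7 + 5 = 56*7 + 5 = 392 + 5 = 397)
sqrt(z + t) = sqrt(397 - 351) = sqrt(46)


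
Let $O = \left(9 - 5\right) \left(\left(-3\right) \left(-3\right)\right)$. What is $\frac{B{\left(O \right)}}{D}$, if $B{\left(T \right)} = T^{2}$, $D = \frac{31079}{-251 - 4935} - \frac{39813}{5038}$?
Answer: $- \frac{8465170032}{90761555} \approx -93.268$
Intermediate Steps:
$O = 36$ ($O = 4 \cdot 9 = 36$)
$D = - \frac{90761555}{6531767}$ ($D = \frac{31079}{-5186} - \frac{39813}{5038} = 31079 \left(- \frac{1}{5186}\right) - \frac{39813}{5038} = - \frac{31079}{5186} - \frac{39813}{5038} = - \frac{90761555}{6531767} \approx -13.895$)
$\frac{B{\left(O \right)}}{D} = \frac{36^{2}}{- \frac{90761555}{6531767}} = 1296 \left(- \frac{6531767}{90761555}\right) = - \frac{8465170032}{90761555}$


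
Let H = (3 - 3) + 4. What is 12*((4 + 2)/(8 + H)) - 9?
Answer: -3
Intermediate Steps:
H = 4 (H = 0 + 4 = 4)
12*((4 + 2)/(8 + H)) - 9 = 12*((4 + 2)/(8 + 4)) - 9 = 12*(6/12) - 9 = 12*(6*(1/12)) - 9 = 12*(1/2) - 9 = 6 - 9 = -3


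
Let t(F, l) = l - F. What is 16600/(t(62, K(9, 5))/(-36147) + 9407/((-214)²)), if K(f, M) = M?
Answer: 9159813666400/114215067 ≈ 80198.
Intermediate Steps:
16600/(t(62, K(9, 5))/(-36147) + 9407/((-214)²)) = 16600/((5 - 1*62)/(-36147) + 9407/((-214)²)) = 16600/((5 - 62)*(-1/36147) + 9407/45796) = 16600/(-57*(-1/36147) + 9407*(1/45796)) = 16600/(19/12049 + 9407/45796) = 16600/(114215067/551796004) = 16600*(551796004/114215067) = 9159813666400/114215067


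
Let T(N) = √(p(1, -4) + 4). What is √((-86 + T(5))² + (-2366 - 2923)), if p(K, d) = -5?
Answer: √(2106 - 172*I) ≈ 45.929 - 1.8724*I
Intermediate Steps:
T(N) = I (T(N) = √(-5 + 4) = √(-1) = I)
√((-86 + T(5))² + (-2366 - 2923)) = √((-86 + I)² + (-2366 - 2923)) = √((-86 + I)² - 5289) = √(-5289 + (-86 + I)²)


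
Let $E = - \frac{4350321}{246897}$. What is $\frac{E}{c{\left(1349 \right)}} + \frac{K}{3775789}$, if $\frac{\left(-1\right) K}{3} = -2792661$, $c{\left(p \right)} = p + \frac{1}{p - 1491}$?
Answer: $\frac{43766995647557901}{19841707690004809} \approx 2.2058$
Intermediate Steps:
$c{\left(p \right)} = p + \frac{1}{-1491 + p}$
$K = 8377983$ ($K = \left(-3\right) \left(-2792661\right) = 8377983$)
$E = - \frac{483369}{27433}$ ($E = \left(-4350321\right) \frac{1}{246897} = - \frac{483369}{27433} \approx -17.62$)
$\frac{E}{c{\left(1349 \right)}} + \frac{K}{3775789} = - \frac{483369}{27433 \frac{1 + 1349^{2} - 2011359}{-1491 + 1349}} + \frac{8377983}{3775789} = - \frac{483369}{27433 \frac{1 + 1819801 - 2011359}{-142}} + 8377983 \cdot \frac{1}{3775789} = - \frac{483369}{27433 \left(\left(- \frac{1}{142}\right) \left(-191557\right)\right)} + \frac{8377983}{3775789} = - \frac{483369}{27433 \cdot \frac{191557}{142}} + \frac{8377983}{3775789} = \left(- \frac{483369}{27433}\right) \frac{142}{191557} + \frac{8377983}{3775789} = - \frac{68638398}{5254983181} + \frac{8377983}{3775789} = \frac{43766995647557901}{19841707690004809}$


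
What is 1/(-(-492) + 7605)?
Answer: 1/8097 ≈ 0.00012350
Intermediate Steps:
1/(-(-492) + 7605) = 1/(-1*(-492) + 7605) = 1/(492 + 7605) = 1/8097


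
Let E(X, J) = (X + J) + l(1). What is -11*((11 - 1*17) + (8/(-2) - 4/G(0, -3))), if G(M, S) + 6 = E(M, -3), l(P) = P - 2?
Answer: 528/5 ≈ 105.60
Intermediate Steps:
l(P) = -2 + P
E(X, J) = -1 + J + X (E(X, J) = (X + J) + (-2 + 1) = (J + X) - 1 = -1 + J + X)
G(M, S) = -10 + M (G(M, S) = -6 + (-1 - 3 + M) = -6 + (-4 + M) = -10 + M)
-11*((11 - 1*17) + (8/(-2) - 4/G(0, -3))) = -11*((11 - 1*17) + (8/(-2) - 4/(-10 + 0))) = -11*((11 - 17) + (8*(-½) - 4/(-10))) = -11*(-6 + (-4 - 4*(-⅒))) = -11*(-6 + (-4 + ⅖)) = -11*(-6 - 18/5) = -11*(-48/5) = 528/5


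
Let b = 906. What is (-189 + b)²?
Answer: 514089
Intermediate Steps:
(-189 + b)² = (-189 + 906)² = 717² = 514089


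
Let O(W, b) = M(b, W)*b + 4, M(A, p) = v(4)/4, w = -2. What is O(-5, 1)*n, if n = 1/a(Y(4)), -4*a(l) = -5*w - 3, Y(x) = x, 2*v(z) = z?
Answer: -18/7 ≈ -2.5714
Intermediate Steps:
v(z) = z/2
a(l) = -7/4 (a(l) = -(-5*(-2) - 3)/4 = -(10 - 3)/4 = -¼*7 = -7/4)
M(A, p) = ½ (M(A, p) = ((½)*4)/4 = 2*(¼) = ½)
n = -4/7 (n = 1/(-7/4) = -4/7 ≈ -0.57143)
O(W, b) = 4 + b/2 (O(W, b) = b/2 + 4 = 4 + b/2)
O(-5, 1)*n = (4 + (½)*1)*(-4/7) = (4 + ½)*(-4/7) = (9/2)*(-4/7) = -18/7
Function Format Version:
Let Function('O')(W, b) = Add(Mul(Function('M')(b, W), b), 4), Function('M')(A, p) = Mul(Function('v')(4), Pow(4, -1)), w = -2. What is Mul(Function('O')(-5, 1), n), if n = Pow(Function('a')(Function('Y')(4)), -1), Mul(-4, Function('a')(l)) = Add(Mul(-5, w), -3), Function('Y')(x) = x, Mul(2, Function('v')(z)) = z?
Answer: Rational(-18, 7) ≈ -2.5714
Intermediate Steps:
Function('v')(z) = Mul(Rational(1, 2), z)
Function('a')(l) = Rational(-7, 4) (Function('a')(l) = Mul(Rational(-1, 4), Add(Mul(-5, -2), -3)) = Mul(Rational(-1, 4), Add(10, -3)) = Mul(Rational(-1, 4), 7) = Rational(-7, 4))
Function('M')(A, p) = Rational(1, 2) (Function('M')(A, p) = Mul(Mul(Rational(1, 2), 4), Pow(4, -1)) = Mul(2, Rational(1, 4)) = Rational(1, 2))
n = Rational(-4, 7) (n = Pow(Rational(-7, 4), -1) = Rational(-4, 7) ≈ -0.57143)
Function('O')(W, b) = Add(4, Mul(Rational(1, 2), b)) (Function('O')(W, b) = Add(Mul(Rational(1, 2), b), 4) = Add(4, Mul(Rational(1, 2), b)))
Mul(Function('O')(-5, 1), n) = Mul(Add(4, Mul(Rational(1, 2), 1)), Rational(-4, 7)) = Mul(Add(4, Rational(1, 2)), Rational(-4, 7)) = Mul(Rational(9, 2), Rational(-4, 7)) = Rational(-18, 7)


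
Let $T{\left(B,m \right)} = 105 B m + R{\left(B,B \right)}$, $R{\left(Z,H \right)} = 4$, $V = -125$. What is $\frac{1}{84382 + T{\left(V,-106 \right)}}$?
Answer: $\frac{1}{1475636} \approx 6.7767 \cdot 10^{-7}$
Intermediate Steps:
$T{\left(B,m \right)} = 4 + 105 B m$ ($T{\left(B,m \right)} = 105 B m + 4 = 4 + 105 B m$)
$\frac{1}{84382 + T{\left(V,-106 \right)}} = \frac{1}{84382 + \left(4 + 105 \left(-125\right) \left(-106\right)\right)} = \frac{1}{84382 + \left(4 + 1391250\right)} = \frac{1}{84382 + 1391254} = \frac{1}{1475636}$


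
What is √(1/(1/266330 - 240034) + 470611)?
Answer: √1923303301324582496680087901/63928255219 ≈ 686.01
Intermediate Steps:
√(1/(1/266330 - 240034) + 470611) = √(1/(-63928255219/266330) + 470611) = √(-266330/63928255219 + 470611) = √(30085340116602479/63928255219) = √1923303301324582496680087901/63928255219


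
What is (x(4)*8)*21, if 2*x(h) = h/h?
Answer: 84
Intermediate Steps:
x(h) = ½ (x(h) = (h/h)/2 = (½)*1 = ½)
(x(4)*8)*21 = ((½)*8)*21 = 4*21 = 84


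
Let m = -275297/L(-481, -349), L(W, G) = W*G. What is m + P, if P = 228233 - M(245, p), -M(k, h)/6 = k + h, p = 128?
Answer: 38688661002/167869 ≈ 2.3047e+5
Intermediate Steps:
L(W, G) = G*W
m = -275297/167869 (m = -275297/((-349*(-481))) = -275297/167869 ≈ -1.6400)
M(k, h) = -6*h - 6*k (M(k, h) = -6*(k + h) = -6*(h + k) = -6*h - 6*k)
P = 230471 (P = 228233 - (-6*128 - 6*245) = 228233 - (-768 - 1470) = 228233 - 1*(-2238) = 228233 + 2238 = 230471)
m + P = -275297/167869 + 230471 = 38688661002/167869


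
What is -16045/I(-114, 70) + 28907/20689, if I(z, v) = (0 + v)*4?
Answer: -64772209/1158584 ≈ -55.906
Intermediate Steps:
I(z, v) = 4*v (I(z, v) = v*4 = 4*v)
-16045/I(-114, 70) + 28907/20689 = -16045/(4*70) + 28907/20689 = -16045/280 + 28907*(1/20689) = -16045*1/280 + 28907/20689 = -3209/56 + 28907/20689 = -64772209/1158584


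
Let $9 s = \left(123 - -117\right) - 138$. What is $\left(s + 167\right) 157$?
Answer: $\frac{83995}{3} \approx 27998.0$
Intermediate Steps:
$s = \frac{34}{3}$ ($s = \frac{\left(123 - -117\right) - 138}{9} = \frac{\left(123 + 117\right) - 138}{9} = \frac{240 - 138}{9} = \frac{1}{9} \cdot 102 = \frac{34}{3} \approx 11.333$)
$\left(s + 167\right) 157 = \left(\frac{34}{3} + 167\right) 157 = \frac{535}{3} \cdot 157 = \frac{83995}{3}$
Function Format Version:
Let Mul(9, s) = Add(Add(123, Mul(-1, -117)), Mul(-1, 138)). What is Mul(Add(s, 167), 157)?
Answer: Rational(83995, 3) ≈ 27998.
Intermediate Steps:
s = Rational(34, 3) (s = Mul(Rational(1, 9), Add(Add(123, Mul(-1, -117)), Mul(-1, 138))) = Mul(Rational(1, 9), Add(Add(123, 117), -138)) = Mul(Rational(1, 9), Add(240, -138)) = Mul(Rational(1, 9), 102) = Rational(34, 3) ≈ 11.333)
Mul(Add(s, 167), 157) = Mul(Add(Rational(34, 3), 167), 157) = Mul(Rational(535, 3), 157) = Rational(83995, 3)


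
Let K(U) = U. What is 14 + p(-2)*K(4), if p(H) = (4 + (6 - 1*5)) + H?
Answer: 26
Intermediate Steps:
p(H) = 5 + H (p(H) = (4 + (6 - 5)) + H = (4 + 1) + H = 5 + H)
14 + p(-2)*K(4) = 14 + (5 - 2)*4 = 14 + 3*4 = 14 + 12 = 26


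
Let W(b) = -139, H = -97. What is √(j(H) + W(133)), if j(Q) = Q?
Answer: 2*I*√59 ≈ 15.362*I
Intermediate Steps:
√(j(H) + W(133)) = √(-97 - 139) = √(-236) = 2*I*√59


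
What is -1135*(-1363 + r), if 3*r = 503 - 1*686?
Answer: 1616240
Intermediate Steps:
r = -61 (r = (503 - 1*686)/3 = (503 - 686)/3 = (⅓)*(-183) = -61)
-1135*(-1363 + r) = -1135*(-1363 - 61) = -1135*(-1424) = 1616240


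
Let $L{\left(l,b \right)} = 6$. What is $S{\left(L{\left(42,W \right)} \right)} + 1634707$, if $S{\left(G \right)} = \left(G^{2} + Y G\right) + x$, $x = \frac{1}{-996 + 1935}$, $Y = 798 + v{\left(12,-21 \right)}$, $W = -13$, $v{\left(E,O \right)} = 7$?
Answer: $\frac{1539559048}{939} \approx 1.6396 \cdot 10^{6}$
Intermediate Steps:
$Y = 805$ ($Y = 798 + 7 = 805$)
$x = \frac{1}{939} \approx 0.001065$
$S{\left(G \right)} = \frac{1}{939} + G^{2} + 805 G$ ($S{\left(G \right)} = \left(G^{2} + 805 G\right) + \frac{1}{939} = \frac{1}{939} + G^{2} + 805 G$)
$S{\left(L{\left(42,W \right)} \right)} + 1634707 = \left(\frac{1}{939} + 6^{2} + 805 \cdot 6\right) + 1634707 = \left(\frac{1}{939} + 36 + 4830\right) + 1634707 = \frac{4569175}{939} + 1634707 = \frac{1539559048}{939}$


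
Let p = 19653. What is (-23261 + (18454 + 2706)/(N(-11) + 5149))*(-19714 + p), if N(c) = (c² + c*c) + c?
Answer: 381625211/269 ≈ 1.4187e+6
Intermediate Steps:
N(c) = c + 2*c² (N(c) = (c² + c²) + c = 2*c² + c = c + 2*c²)
(-23261 + (18454 + 2706)/(N(-11) + 5149))*(-19714 + p) = (-23261 + (18454 + 2706)/(-11*(1 + 2*(-11)) + 5149))*(-19714 + 19653) = (-23261 + 21160/(-11*(1 - 22) + 5149))*(-61) = (-23261 + 21160/(-11*(-21) + 5149))*(-61) = (-23261 + 21160/(231 + 5149))*(-61) = (-23261 + 21160/5380)*(-61) = (-23261 + 21160*(1/5380))*(-61) = (-23261 + 1058/269)*(-61) = -6256151/269*(-61) = 381625211/269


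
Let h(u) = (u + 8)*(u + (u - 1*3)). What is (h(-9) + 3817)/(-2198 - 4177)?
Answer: -3838/6375 ≈ -0.60204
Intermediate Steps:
h(u) = (-3 + 2*u)*(8 + u) (h(u) = (8 + u)*(u + (u - 3)) = (8 + u)*(u + (-3 + u)) = (8 + u)*(-3 + 2*u) = (-3 + 2*u)*(8 + u))
(h(-9) + 3817)/(-2198 - 4177) = ((-24 + 2*(-9)**2 + 13*(-9)) + 3817)/(-2198 - 4177) = ((-24 + 2*81 - 117) + 3817)/(-6375) = ((-24 + 162 - 117) + 3817)*(-1/6375) = (21 + 3817)*(-1/6375) = 3838*(-1/6375) = -3838/6375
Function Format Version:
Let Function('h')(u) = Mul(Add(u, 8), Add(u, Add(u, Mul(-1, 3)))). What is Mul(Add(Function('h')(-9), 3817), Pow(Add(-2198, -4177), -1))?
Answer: Rational(-3838, 6375) ≈ -0.60204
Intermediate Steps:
Function('h')(u) = Mul(Add(-3, Mul(2, u)), Add(8, u)) (Function('h')(u) = Mul(Add(8, u), Add(u, Add(u, -3))) = Mul(Add(8, u), Add(u, Add(-3, u))) = Mul(Add(8, u), Add(-3, Mul(2, u))) = Mul(Add(-3, Mul(2, u)), Add(8, u)))
Mul(Add(Function('h')(-9), 3817), Pow(Add(-2198, -4177), -1)) = Mul(Add(Add(-24, Mul(2, Pow(-9, 2)), Mul(13, -9)), 3817), Pow(Add(-2198, -4177), -1)) = Mul(Add(Add(-24, Mul(2, 81), -117), 3817), Pow(-6375, -1)) = Mul(Add(Add(-24, 162, -117), 3817), Rational(-1, 6375)) = Mul(Add(21, 3817), Rational(-1, 6375)) = Mul(3838, Rational(-1, 6375)) = Rational(-3838, 6375)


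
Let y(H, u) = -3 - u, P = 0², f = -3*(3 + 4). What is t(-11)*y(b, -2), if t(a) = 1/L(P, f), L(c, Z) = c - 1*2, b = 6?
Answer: ½ ≈ 0.50000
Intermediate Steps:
f = -21 (f = -3*7 = -21)
P = 0
L(c, Z) = -2 + c (L(c, Z) = c - 2 = -2 + c)
t(a) = -½ (t(a) = 1/(-2 + 0) = 1/(-2) = -½)
t(-11)*y(b, -2) = -(-3 - 1*(-2))/2 = -(-3 + 2)/2 = -½*(-1) = ½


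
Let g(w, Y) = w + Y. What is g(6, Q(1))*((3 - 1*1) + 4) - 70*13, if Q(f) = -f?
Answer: -880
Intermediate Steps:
g(w, Y) = Y + w
g(6, Q(1))*((3 - 1*1) + 4) - 70*13 = (-1*1 + 6)*((3 - 1*1) + 4) - 70*13 = (-1 + 6)*((3 - 1) + 4) - 910 = 5*(2 + 4) - 910 = 5*6 - 910 = 30 - 910 = -880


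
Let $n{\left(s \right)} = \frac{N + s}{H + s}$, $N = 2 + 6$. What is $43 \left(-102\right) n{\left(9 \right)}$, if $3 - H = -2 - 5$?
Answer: $- \frac{74562}{19} \approx -3924.3$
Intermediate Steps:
$N = 8$
$H = 10$ ($H = 3 - \left(-2 - 5\right) = 3 - -7 = 3 + 7 = 10$)
$n{\left(s \right)} = \frac{8 + s}{10 + s}$
$43 \left(-102\right) n{\left(9 \right)} = 43 \left(-102\right) \frac{8 + 9}{10 + 9} = - 4386 \cdot \frac{1}{19} \cdot 17 = \left(-4386\right) \frac{17}{19} = - \frac{74562}{19}$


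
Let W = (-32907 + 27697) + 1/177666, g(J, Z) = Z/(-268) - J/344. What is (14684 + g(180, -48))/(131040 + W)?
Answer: 7515913618425/64406808522061 ≈ 0.11669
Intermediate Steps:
g(J, Z) = -Z/268 - J/344 (g(J, Z) = Z*(-1/268) - J*(1/344) = -Z/268 - J/344)
W = -925639859/177666 (W = -5210 + 1/177666 = -925639859/177666 ≈ -5210.0)
(14684 + g(180, -48))/(131040 + W) = (14684 + (-1/268*(-48) - 1/344*180))/(131040 - 925639859/177666) = (14684 + (12/67 - 45/86))/(22355712781/177666) = (14684 - 1983/5762)*(177666/22355712781) = (84607225/5762)*(177666/22355712781) = 7515913618425/64406808522061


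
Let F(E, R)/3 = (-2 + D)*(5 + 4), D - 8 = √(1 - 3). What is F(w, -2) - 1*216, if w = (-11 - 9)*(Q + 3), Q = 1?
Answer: -54 + 27*I*√2 ≈ -54.0 + 38.184*I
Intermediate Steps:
D = 8 + I*√2 (D = 8 + √(1 - 3) = 8 + √(-2) = 8 + I*√2 ≈ 8.0 + 1.4142*I)
w = -80 (w = (-11 - 9)*(1 + 3) = -20*4 = -80)
F(E, R) = 162 + 27*I*√2 (F(E, R) = 3*((-2 + (8 + I*√2))*(5 + 4)) = 3*((6 + I*√2)*9) = 3*(54 + 9*I*√2) = 162 + 27*I*√2)
F(w, -2) - 1*216 = (162 + 27*I*√2) - 1*216 = (162 + 27*I*√2) - 216 = -54 + 27*I*√2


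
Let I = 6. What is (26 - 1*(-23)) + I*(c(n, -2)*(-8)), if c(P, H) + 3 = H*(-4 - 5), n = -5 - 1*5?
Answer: -671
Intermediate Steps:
n = -10 (n = -5 - 5 = -10)
c(P, H) = -3 - 9*H (c(P, H) = -3 + H*(-4 - 5) = -3 + H*(-9) = -3 - 9*H)
(26 - 1*(-23)) + I*(c(n, -2)*(-8)) = (26 - 1*(-23)) + 6*((-3 - 9*(-2))*(-8)) = (26 + 23) + 6*((-3 + 18)*(-8)) = 49 + 6*(15*(-8)) = 49 + 6*(-120) = 49 - 720 = -671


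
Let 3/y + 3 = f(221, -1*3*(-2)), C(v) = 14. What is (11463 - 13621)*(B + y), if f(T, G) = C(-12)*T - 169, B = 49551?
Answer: -52075426325/487 ≈ -1.0693e+8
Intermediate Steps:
f(T, G) = -169 + 14*T (f(T, G) = 14*T - 169 = -169 + 14*T)
y = 1/974 (y = 3/(-3 + (-169 + 14*221)) = 3/(-3 + (-169 + 3094)) = 3/(-3 + 2925) = 3/2922 = 3*(1/2922) = 1/974 ≈ 0.0010267)
(11463 - 13621)*(B + y) = (11463 - 13621)*(49551 + 1/974) = -2158*48262675/974 = -52075426325/487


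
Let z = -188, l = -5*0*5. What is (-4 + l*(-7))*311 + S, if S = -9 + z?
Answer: -1441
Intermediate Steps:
l = 0 (l = 0*5 = 0)
S = -197 (S = -9 - 188 = -197)
(-4 + l*(-7))*311 + S = (-4 + 0*(-7))*311 - 197 = (-4 + 0)*311 - 197 = -4*311 - 197 = -1244 - 197 = -1441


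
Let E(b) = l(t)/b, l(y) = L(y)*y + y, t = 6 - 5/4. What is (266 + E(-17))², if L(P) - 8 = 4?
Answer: 318301281/4624 ≈ 68837.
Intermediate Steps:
L(P) = 12 (L(P) = 8 + 4 = 12)
t = 19/4 (t = 6 - 5/4 = 19/4 ≈ 4.7500)
l(y) = 13*y (l(y) = 12*y + y = 13*y)
E(b) = 247/(4*b) (E(b) = (13*(19/4))/b = 247/(4*b))
(266 + E(-17))² = (266 + (247/4)/(-17))² = (266 + (247/4)*(-1/17))² = (266 - 247/68)² = (17841/68)² = 318301281/4624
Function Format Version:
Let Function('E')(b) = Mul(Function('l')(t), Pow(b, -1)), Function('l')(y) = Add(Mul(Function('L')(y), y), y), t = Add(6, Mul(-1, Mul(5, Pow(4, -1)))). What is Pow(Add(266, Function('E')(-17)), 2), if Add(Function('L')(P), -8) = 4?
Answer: Rational(318301281, 4624) ≈ 68837.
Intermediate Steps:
Function('L')(P) = 12 (Function('L')(P) = Add(8, 4) = 12)
t = Rational(19, 4) (t = Add(6, Mul(-1, Mul(5, Rational(1, 4)))) = Add(6, Mul(-1, Rational(5, 4))) = Add(6, Rational(-5, 4)) = Rational(19, 4) ≈ 4.7500)
Function('l')(y) = Mul(13, y) (Function('l')(y) = Add(Mul(12, y), y) = Mul(13, y))
Function('E')(b) = Mul(Rational(247, 4), Pow(b, -1)) (Function('E')(b) = Mul(Mul(13, Rational(19, 4)), Pow(b, -1)) = Mul(Rational(247, 4), Pow(b, -1)))
Pow(Add(266, Function('E')(-17)), 2) = Pow(Add(266, Mul(Rational(247, 4), Pow(-17, -1))), 2) = Pow(Add(266, Mul(Rational(247, 4), Rational(-1, 17))), 2) = Pow(Add(266, Rational(-247, 68)), 2) = Pow(Rational(17841, 68), 2) = Rational(318301281, 4624)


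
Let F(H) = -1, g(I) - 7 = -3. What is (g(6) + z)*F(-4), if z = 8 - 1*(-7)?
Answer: -19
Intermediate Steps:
g(I) = 4 (g(I) = 7 - 3 = 4)
z = 15 (z = 8 + 7 = 15)
(g(6) + z)*F(-4) = (4 + 15)*(-1) = 19*(-1) = -19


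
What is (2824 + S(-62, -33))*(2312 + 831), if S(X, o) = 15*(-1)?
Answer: 8828687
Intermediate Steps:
S(X, o) = -15
(2824 + S(-62, -33))*(2312 + 831) = (2824 - 15)*(2312 + 831) = 2809*3143 = 8828687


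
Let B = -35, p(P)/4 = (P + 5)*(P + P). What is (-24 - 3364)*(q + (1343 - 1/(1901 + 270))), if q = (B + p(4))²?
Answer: -480686699108/2171 ≈ -2.2141e+8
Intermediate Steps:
p(P) = 8*P*(5 + P) (p(P) = 4*((P + 5)*(P + P)) = 4*((5 + P)*(2*P)) = 4*(2*P*(5 + P)) = 8*P*(5 + P))
q = 64009 (q = (-35 + 8*4*(5 + 4))² = (-35 + 8*4*9)² = (-35 + 288)² = 253² = 64009)
(-24 - 3364)*(q + (1343 - 1/(1901 + 270))) = (-24 - 3364)*(64009 + (1343 - 1/(1901 + 270))) = -3388*(64009 + (1343 - 1/2171)) = -3388*(64009 + 2915652/2171) = -3388*141879191/2171 = -480686699108/2171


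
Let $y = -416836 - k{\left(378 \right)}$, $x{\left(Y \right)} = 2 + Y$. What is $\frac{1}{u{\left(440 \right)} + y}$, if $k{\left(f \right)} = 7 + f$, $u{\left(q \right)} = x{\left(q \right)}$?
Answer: $- \frac{1}{416779} \approx -2.3994 \cdot 10^{-6}$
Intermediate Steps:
$u{\left(q \right)} = 2 + q$
$y = -417221$ ($y = -416836 - \left(7 + 378\right) = -416836 - 385 = -417221$)
$\frac{1}{u{\left(440 \right)} + y} = \frac{1}{\left(2 + 440\right) - 417221} = \frac{1}{442 - 417221} = \frac{1}{-416779} = - \frac{1}{416779}$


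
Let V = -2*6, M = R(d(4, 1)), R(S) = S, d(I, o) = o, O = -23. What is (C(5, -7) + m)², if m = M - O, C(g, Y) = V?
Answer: 144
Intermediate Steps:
M = 1
V = -12
C(g, Y) = -12
m = 24 (m = 1 - 1*(-23) = 1 + 23 = 24)
(C(5, -7) + m)² = (-12 + 24)² = 12² = 144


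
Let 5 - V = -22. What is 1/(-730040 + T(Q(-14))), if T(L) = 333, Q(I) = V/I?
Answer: -1/729707 ≈ -1.3704e-6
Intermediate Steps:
V = 27 (V = 5 - 1*(-22) = 5 + 22 = 27)
Q(I) = 27/I
1/(-730040 + T(Q(-14))) = 1/(-730040 + 333) = 1/(-729707) = -1/729707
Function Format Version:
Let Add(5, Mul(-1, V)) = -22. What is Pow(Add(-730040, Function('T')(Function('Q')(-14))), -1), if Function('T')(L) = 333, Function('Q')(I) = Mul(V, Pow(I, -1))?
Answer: Rational(-1, 729707) ≈ -1.3704e-6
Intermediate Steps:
V = 27 (V = Add(5, Mul(-1, -22)) = Add(5, 22) = 27)
Function('Q')(I) = Mul(27, Pow(I, -1))
Pow(Add(-730040, Function('T')(Function('Q')(-14))), -1) = Pow(Add(-730040, 333), -1) = Pow(-729707, -1) = Rational(-1, 729707)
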